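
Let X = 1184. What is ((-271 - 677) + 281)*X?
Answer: -789728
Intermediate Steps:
((-271 - 677) + 281)*X = ((-271 - 677) + 281)*1184 = (-948 + 281)*1184 = -667*1184 = -789728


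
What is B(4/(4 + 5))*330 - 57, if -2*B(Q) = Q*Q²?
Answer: -17371/243 ≈ -71.486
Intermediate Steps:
B(Q) = -Q³/2 (B(Q) = -Q*Q²/2 = -Q³/2)
B(4/(4 + 5))*330 - 57 = -64/(4 + 5)³/2*330 - 57 = -(4/9)³/2*330 - 57 = -½*64/729*330 - 57 = -32/729*330 - 57 = -3520/243 - 57 = -17371/243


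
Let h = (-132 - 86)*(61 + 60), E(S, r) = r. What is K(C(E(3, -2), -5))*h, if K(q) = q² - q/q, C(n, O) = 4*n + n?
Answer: -2611422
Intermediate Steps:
C(n, O) = 5*n
h = -26378 (h = -218*121 = -26378)
K(q) = -1 + q² (K(q) = q² - 1*1 = q² - 1 = -1 + q²)
K(C(E(3, -2), -5))*h = (-1 + (5*(-2))²)*(-26378) = (-1 + (-10)²)*(-26378) = (-1 + 100)*(-26378) = 99*(-26378) = -2611422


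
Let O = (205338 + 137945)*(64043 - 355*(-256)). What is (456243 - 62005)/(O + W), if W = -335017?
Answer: 197119/26591048596 ≈ 7.4130e-6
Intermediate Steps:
O = 53182432209 (O = 343283*(64043 + 90880) = 343283*154923 = 53182432209)
(456243 - 62005)/(O + W) = (456243 - 62005)/(53182432209 - 335017) = 394238/53182097192 = 394238*(1/53182097192) = 197119/26591048596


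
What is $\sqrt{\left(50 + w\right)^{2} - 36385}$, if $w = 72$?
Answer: $3 i \sqrt{2389} \approx 146.63 i$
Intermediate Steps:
$\sqrt{\left(50 + w\right)^{2} - 36385} = \sqrt{\left(50 + 72\right)^{2} - 36385} = \sqrt{122^{2} - 36385} = \sqrt{14884 - 36385} = \sqrt{-21501} = 3 i \sqrt{2389}$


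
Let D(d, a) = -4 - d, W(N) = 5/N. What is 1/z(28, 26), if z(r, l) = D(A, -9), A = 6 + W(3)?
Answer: -3/35 ≈ -0.085714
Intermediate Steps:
A = 23/3 (A = 6 + 5/3 = 23/3 ≈ 7.6667)
z(r, l) = -35/3 (z(r, l) = -4 - 1*23/3 = -4 - 23/3 = -35/3)
1/z(28, 26) = 1/(-35/3) = -3/35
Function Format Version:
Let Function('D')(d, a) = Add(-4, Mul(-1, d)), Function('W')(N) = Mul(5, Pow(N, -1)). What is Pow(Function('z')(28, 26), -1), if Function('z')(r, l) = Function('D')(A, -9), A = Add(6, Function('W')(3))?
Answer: Rational(-3, 35) ≈ -0.085714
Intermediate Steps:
A = Rational(23, 3) (A = Add(6, Mul(5, Pow(3, -1))) = Add(6, Mul(5, Rational(1, 3))) = Add(6, Rational(5, 3)) = Rational(23, 3) ≈ 7.6667)
Function('z')(r, l) = Rational(-35, 3) (Function('z')(r, l) = Add(-4, Mul(-1, Rational(23, 3))) = Add(-4, Rational(-23, 3)) = Rational(-35, 3))
Pow(Function('z')(28, 26), -1) = Pow(Rational(-35, 3), -1) = Rational(-3, 35)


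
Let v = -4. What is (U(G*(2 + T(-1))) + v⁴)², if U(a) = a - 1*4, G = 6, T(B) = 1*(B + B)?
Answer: 63504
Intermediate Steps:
T(B) = 2*B (T(B) = 1*(2*B) = 2*B)
U(a) = -4 + a (U(a) = a - 4 = -4 + a)
(U(G*(2 + T(-1))) + v⁴)² = ((-4 + 6*(2 + 2*(-1))) + (-4)⁴)² = ((-4 + 6*(2 - 2)) + 256)² = ((-4 + 6*0) + 256)² = ((-4 + 0) + 256)² = (-4 + 256)² = 252² = 63504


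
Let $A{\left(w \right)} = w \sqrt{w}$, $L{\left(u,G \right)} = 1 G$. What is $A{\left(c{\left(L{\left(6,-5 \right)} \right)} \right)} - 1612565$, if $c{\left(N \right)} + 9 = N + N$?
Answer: $-1612565 - 19 i \sqrt{19} \approx -1.6126 \cdot 10^{6} - 82.819 i$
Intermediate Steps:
$L{\left(u,G \right)} = G$
$c{\left(N \right)} = -9 + 2 N$ ($c{\left(N \right)} = -9 + \left(N + N\right) = -9 + 2 N$)
$A{\left(w \right)} = w^{\frac{3}{2}}$
$A{\left(c{\left(L{\left(6,-5 \right)} \right)} \right)} - 1612565 = \left(-9 + 2 \left(-5\right)\right)^{\frac{3}{2}} - 1612565 = \left(-9 - 10\right)^{\frac{3}{2}} - 1612565 = \left(-19\right)^{\frac{3}{2}} - 1612565 = - 19 i \sqrt{19} - 1612565 = -1612565 - 19 i \sqrt{19}$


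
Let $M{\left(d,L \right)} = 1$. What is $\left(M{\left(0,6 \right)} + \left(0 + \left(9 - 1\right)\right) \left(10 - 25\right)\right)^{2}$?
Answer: $14161$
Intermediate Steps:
$\left(M{\left(0,6 \right)} + \left(0 + \left(9 - 1\right)\right) \left(10 - 25\right)\right)^{2} = \left(1 + \left(0 + \left(9 - 1\right)\right) \left(10 - 25\right)\right)^{2} = \left(1 + \left(0 + 8\right) \left(-15\right)\right)^{2} = \left(1 + 8 \left(-15\right)\right)^{2} = \left(1 - 120\right)^{2} = \left(-119\right)^{2} = 14161$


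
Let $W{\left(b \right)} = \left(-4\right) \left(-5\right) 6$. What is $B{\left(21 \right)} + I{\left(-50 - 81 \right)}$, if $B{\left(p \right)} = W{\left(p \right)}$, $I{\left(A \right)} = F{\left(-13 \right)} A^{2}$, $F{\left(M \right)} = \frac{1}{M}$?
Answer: $- \frac{15601}{13} \approx -1200.1$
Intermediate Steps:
$W{\left(b \right)} = 120$ ($W{\left(b \right)} = 20 \cdot 6 = 120$)
$I{\left(A \right)} = - \frac{A^{2}}{13}$ ($I{\left(A \right)} = \frac{A^{2}}{-13} = - \frac{A^{2}}{13}$)
$B{\left(p \right)} = 120$
$B{\left(21 \right)} + I{\left(-50 - 81 \right)} = 120 - \frac{\left(-50 - 81\right)^{2}}{13} = 120 - \frac{\left(-131\right)^{2}}{13} = 120 - \frac{17161}{13} = - \frac{15601}{13}$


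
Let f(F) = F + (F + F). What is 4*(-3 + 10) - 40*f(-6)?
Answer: 748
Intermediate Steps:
f(F) = 3*F (f(F) = F + 2*F = 3*F)
4*(-3 + 10) - 40*f(-6) = 4*(-3 + 10) - 120*(-6) = 4*7 - 40*(-18) = 28 + 720 = 748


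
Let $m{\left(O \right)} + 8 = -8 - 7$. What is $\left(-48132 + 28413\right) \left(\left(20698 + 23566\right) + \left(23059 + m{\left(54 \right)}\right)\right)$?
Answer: $-1327088700$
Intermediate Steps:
$m{\left(O \right)} = -23$ ($m{\left(O \right)} = -8 - 15 = -23$)
$\left(-48132 + 28413\right) \left(\left(20698 + 23566\right) + \left(23059 + m{\left(54 \right)}\right)\right) = \left(-48132 + 28413\right) \left(\left(20698 + 23566\right) + \left(23059 - 23\right)\right) = - 19719 \left(44264 + 23036\right) = \left(-19719\right) 67300 = -1327088700$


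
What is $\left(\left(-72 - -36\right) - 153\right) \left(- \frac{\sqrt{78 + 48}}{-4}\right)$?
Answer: $- \frac{567 \sqrt{14}}{4} \approx -530.38$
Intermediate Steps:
$\left(\left(-72 - -36\right) - 153\right) \left(- \frac{\sqrt{78 + 48}}{-4}\right) = \left(\left(-72 + 36\right) - 153\right) \left(- \frac{\sqrt{126} \left(-1\right)}{4}\right) = \left(-36 - 153\right) \left(- \frac{3 \sqrt{14} \left(-1\right)}{4}\right) = - 189 \left(- \frac{\left(-3\right) \sqrt{14}}{4}\right) = - 189 \frac{3 \sqrt{14}}{4} = - \frac{567 \sqrt{14}}{4}$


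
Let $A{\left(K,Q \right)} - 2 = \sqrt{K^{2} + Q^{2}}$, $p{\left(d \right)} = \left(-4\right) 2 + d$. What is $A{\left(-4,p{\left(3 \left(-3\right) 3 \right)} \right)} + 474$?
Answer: $476 + \sqrt{1241} \approx 511.23$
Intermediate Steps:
$p{\left(d \right)} = -8 + d$
$A{\left(K,Q \right)} = 2 + \sqrt{K^{2} + Q^{2}}$
$A{\left(-4,p{\left(3 \left(-3\right) 3 \right)} \right)} + 474 = \left(2 + \sqrt{\left(-4\right)^{2} + \left(-8 + 3 \left(-3\right) 3\right)^{2}}\right) + 474 = \left(2 + \sqrt{16 + \left(-8 - 27\right)^{2}}\right) + 474 = \left(2 + \sqrt{16 + \left(-35\right)^{2}}\right) + 474 = \left(2 + \sqrt{16 + 1225}\right) + 474 = \left(2 + \sqrt{1241}\right) + 474 = 476 + \sqrt{1241}$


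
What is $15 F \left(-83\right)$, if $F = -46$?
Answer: $57270$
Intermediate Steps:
$15 F \left(-83\right) = 15 \left(-46\right) \left(-83\right) = \left(-690\right) \left(-83\right) = 57270$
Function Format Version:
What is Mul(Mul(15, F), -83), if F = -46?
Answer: 57270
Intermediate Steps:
Mul(Mul(15, F), -83) = Mul(Mul(15, -46), -83) = Mul(-690, -83) = 57270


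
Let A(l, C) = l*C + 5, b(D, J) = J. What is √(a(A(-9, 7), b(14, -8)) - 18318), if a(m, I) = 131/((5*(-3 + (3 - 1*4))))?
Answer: I*√1832455/10 ≈ 135.37*I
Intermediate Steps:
A(l, C) = 5 + C*l (A(l, C) = C*l + 5 = 5 + C*l)
a(m, I) = -131/20 (a(m, I) = 131/((5*(-3 + (3 - 4)))) = 131/((5*(-3 - 1))) = 131/((5*(-4))) = 131/(-20) = 131*(-1/20) = -131/20)
√(a(A(-9, 7), b(14, -8)) - 18318) = √(-131/20 - 18318) = √(-366491/20) = I*√1832455/10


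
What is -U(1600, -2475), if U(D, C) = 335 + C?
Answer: 2140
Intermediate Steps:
-U(1600, -2475) = -(335 - 2475) = -1*(-2140) = 2140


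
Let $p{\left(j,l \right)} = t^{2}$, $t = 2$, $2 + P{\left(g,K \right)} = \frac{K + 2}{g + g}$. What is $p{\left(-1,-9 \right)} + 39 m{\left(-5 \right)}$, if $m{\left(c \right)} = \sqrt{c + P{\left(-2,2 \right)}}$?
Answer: $4 + 78 i \sqrt{2} \approx 4.0 + 110.31 i$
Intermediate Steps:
$P{\left(g,K \right)} = -2 + \frac{2 + K}{2 g}$ ($P{\left(g,K \right)} = -2 + \frac{K + 2}{g + g} = -2 + \frac{2 + K}{2 g}$)
$m{\left(c \right)} = \sqrt{-3 + c}$ ($m{\left(c \right)} = \sqrt{c + \frac{2 + 2 - -8}{2 \left(-2\right)}} = \sqrt{c + \frac{1}{2} \left(- \frac{1}{2}\right) \left(2 + 2 + 8\right)} = \sqrt{c + \frac{1}{2} \left(- \frac{1}{2}\right) 12} = \sqrt{c - 3} = \sqrt{-3 + c}$)
$p{\left(j,l \right)} = 4$ ($p{\left(j,l \right)} = 2^{2} = 4$)
$p{\left(-1,-9 \right)} + 39 m{\left(-5 \right)} = 4 + 39 \sqrt{-3 - 5} = 4 + 39 \sqrt{-8} = 4 + 39 \cdot 2 i \sqrt{2} = 4 + 78 i \sqrt{2}$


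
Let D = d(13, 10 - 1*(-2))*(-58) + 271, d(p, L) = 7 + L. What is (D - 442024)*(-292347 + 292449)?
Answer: -45171210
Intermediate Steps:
D = -831 (D = (7 + (10 - 1*(-2)))*(-58) + 271 = (7 + (10 + 2))*(-58) + 271 = (7 + 12)*(-58) + 271 = 19*(-58) + 271 = -1102 + 271 = -831)
(D - 442024)*(-292347 + 292449) = (-831 - 442024)*(-292347 + 292449) = -442855*102 = -45171210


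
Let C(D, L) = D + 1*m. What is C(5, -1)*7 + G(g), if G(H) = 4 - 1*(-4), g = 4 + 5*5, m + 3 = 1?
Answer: 29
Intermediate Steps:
m = -2 (m = -3 + 1 = -2)
C(D, L) = -2 + D (C(D, L) = D + 1*(-2) = D - 2 = -2 + D)
g = 29 (g = 4 + 25 = 29)
G(H) = 8 (G(H) = 4 + 4 = 8)
C(5, -1)*7 + G(g) = (-2 + 5)*7 + 8 = 3*7 + 8 = 21 + 8 = 29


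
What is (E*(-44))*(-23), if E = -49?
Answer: -49588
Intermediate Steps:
(E*(-44))*(-23) = -49*(-44)*(-23) = 2156*(-23) = -49588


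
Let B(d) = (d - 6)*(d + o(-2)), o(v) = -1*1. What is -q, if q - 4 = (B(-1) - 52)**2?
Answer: -1448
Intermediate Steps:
o(v) = -1
B(d) = (-1 + d)*(-6 + d) (B(d) = (d - 6)*(d - 1) = (-6 + d)*(-1 + d) = (-1 + d)*(-6 + d))
q = 1448 (q = 4 + ((6 + (-1)**2 - 7*(-1)) - 52)**2 = 4 + ((6 + 1 + 7) - 52)**2 = 4 + (14 - 52)**2 = 4 + (-38)**2 = 4 + 1444 = 1448)
-q = -1*1448 = -1448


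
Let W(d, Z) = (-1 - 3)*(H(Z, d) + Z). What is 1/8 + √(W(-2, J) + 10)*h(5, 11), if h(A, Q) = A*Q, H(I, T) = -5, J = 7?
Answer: ⅛ + 55*√2 ≈ 77.907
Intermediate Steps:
W(d, Z) = 20 - 4*Z (W(d, Z) = (-1 - 3)*(-5 + Z) = -4*(-5 + Z) = 20 - 4*Z)
1/8 + √(W(-2, J) + 10)*h(5, 11) = 1/8 + √((20 - 4*7) + 10)*(5*11) = ⅛ + √((20 - 28) + 10)*55 = ⅛ + √(-8 + 10)*55 = ⅛ + √2*55 = ⅛ + 55*√2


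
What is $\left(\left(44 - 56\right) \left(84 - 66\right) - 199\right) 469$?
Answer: $-194635$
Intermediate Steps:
$\left(\left(44 - 56\right) \left(84 - 66\right) - 199\right) 469 = \left(\left(-12\right) 18 - 199\right) 469 = \left(-216 - 199\right) 469 = \left(-415\right) 469 = -194635$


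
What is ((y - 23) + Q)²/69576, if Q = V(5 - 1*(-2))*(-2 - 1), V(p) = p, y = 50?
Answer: 3/5798 ≈ 0.00051742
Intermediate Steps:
Q = -21 (Q = (5 - 1*(-2))*(-2 - 1) = (5 + 2)*(-3) = 7*(-3) = -21)
((y - 23) + Q)²/69576 = ((50 - 23) - 21)²/69576 = (27 - 21)²*(1/69576) = 6²*(1/69576) = 36*(1/69576) = 3/5798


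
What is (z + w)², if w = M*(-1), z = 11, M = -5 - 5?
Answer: 441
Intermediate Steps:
M = -10
w = 10 (w = -10*(-1) = 10)
(z + w)² = (11 + 10)² = 21² = 441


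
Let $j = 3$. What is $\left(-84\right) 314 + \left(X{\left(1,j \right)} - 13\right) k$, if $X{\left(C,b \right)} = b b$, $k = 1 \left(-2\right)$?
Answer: $-26368$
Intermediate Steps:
$k = -2$
$X{\left(C,b \right)} = b^{2}$
$\left(-84\right) 314 + \left(X{\left(1,j \right)} - 13\right) k = \left(-84\right) 314 + \left(3^{2} - 13\right) \left(-2\right) = -26376 + \left(9 - 13\right) \left(-2\right) = -26376 - -8 = -26376 + 8 = -26368$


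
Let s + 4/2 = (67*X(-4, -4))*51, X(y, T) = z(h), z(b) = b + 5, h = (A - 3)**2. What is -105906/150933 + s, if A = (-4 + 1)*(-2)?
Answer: 2406641694/50311 ≈ 47835.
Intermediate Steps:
A = 6 (A = -3*(-2) = 6)
h = 9 (h = (6 - 3)**2 = 3**2 = 9)
z(b) = 5 + b
X(y, T) = 14 (X(y, T) = 5 + 9 = 14)
s = 47836 (s = -2 + (67*14)*51 = -2 + 938*51 = -2 + 47838 = 47836)
-105906/150933 + s = -105906/150933 + 47836 = -105906*1/150933 + 47836 = -35302/50311 + 47836 = 2406641694/50311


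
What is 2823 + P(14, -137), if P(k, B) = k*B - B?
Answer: 1042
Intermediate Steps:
P(k, B) = -B + B*k (P(k, B) = B*k - B = -B + B*k)
2823 + P(14, -137) = 2823 - 137*(-1 + 14) = 2823 - 137*13 = 2823 - 1781 = 1042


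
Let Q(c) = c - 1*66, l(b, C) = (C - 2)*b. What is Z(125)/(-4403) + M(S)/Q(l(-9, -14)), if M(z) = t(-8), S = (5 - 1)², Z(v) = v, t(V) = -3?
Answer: -7653/114478 ≈ -0.066851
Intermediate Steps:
l(b, C) = b*(-2 + C) (l(b, C) = (-2 + C)*b = b*(-2 + C))
Q(c) = -66 + c (Q(c) = c - 66 = -66 + c)
S = 16 (S = 4² = 16)
M(z) = -3
Z(125)/(-4403) + M(S)/Q(l(-9, -14)) = 125/(-4403) - 3/(-66 - 9*(-2 - 14)) = 125*(-1/4403) - 3/(-66 - 9*(-16)) = -125/4403 - 3/(-66 + 144) = -125/4403 - 3/78 = -125/4403 - 3*1/78 = -125/4403 - 1/26 = -7653/114478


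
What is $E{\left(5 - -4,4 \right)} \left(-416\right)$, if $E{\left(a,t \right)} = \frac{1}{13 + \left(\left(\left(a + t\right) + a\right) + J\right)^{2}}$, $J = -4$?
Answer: $- \frac{416}{337} \approx -1.2344$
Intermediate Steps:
$E{\left(a,t \right)} = \frac{1}{13 + \left(-4 + t + 2 a\right)^{2}}$ ($E{\left(a,t \right)} = \frac{1}{13 + \left(\left(\left(a + t\right) + a\right) - 4\right)^{2}} = \frac{1}{13 + \left(\left(t + 2 a\right) - 4\right)^{2}} = \frac{1}{13 + \left(-4 + t + 2 a\right)^{2}}$)
$E{\left(5 - -4,4 \right)} \left(-416\right) = \frac{1}{13 + \left(-4 + 4 + 2 \left(5 - -4\right)\right)^{2}} \left(-416\right) = \frac{1}{13 + \left(-4 + 4 + 2 \left(5 + 4\right)\right)^{2}} \left(-416\right) = \frac{1}{13 + \left(-4 + 4 + 2 \cdot 9\right)^{2}} \left(-416\right) = \frac{1}{13 + \left(-4 + 4 + 18\right)^{2}} \left(-416\right) = \frac{1}{13 + 18^{2}} \left(-416\right) = \frac{1}{13 + 324} \left(-416\right) = \frac{1}{337} \left(-416\right) = - \frac{416}{337}$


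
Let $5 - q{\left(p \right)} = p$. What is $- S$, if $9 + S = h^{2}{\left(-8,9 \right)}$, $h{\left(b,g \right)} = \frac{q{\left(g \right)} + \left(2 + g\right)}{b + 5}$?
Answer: $\frac{32}{9} \approx 3.5556$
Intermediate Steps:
$q{\left(p \right)} = 5 - p$
$h{\left(b,g \right)} = \frac{7}{5 + b}$ ($h{\left(b,g \right)} = \frac{\left(5 - g\right) + \left(2 + g\right)}{b + 5} = \frac{7}{5 + b}$)
$S = - \frac{32}{9}$ ($S = -9 + \left(\frac{7}{5 - 8}\right)^{2} = -9 + \left(\frac{7}{-3}\right)^{2} = -9 + \left(7 \left(- \frac{1}{3}\right)\right)^{2} = -9 + \left(- \frac{7}{3}\right)^{2} = -9 + \frac{49}{9} = - \frac{32}{9} \approx -3.5556$)
$- S = \left(-1\right) \left(- \frac{32}{9}\right) = \frac{32}{9}$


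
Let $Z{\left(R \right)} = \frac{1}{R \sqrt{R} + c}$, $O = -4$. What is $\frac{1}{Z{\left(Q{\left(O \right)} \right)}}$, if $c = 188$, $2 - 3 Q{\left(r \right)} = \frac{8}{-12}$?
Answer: $188 + \frac{16 \sqrt{2}}{27} \approx 188.84$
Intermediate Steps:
$Q{\left(r \right)} = \frac{8}{9}$ ($Q{\left(r \right)} = \frac{2}{3} - \frac{8 \frac{1}{-12}}{3} = \frac{2}{3} - \frac{8 \left(- \frac{1}{12}\right)}{3} = \frac{2}{3} - - \frac{2}{9} = \frac{2}{3} + \frac{2}{9} = \frac{8}{9}$)
$Z{\left(R \right)} = \frac{1}{188 + R^{\frac{3}{2}}}$ ($Z{\left(R \right)} = \frac{1}{R \sqrt{R} + 188} = \frac{1}{R^{\frac{3}{2}} + 188} = \frac{1}{188 + R^{\frac{3}{2}}}$)
$\frac{1}{Z{\left(Q{\left(O \right)} \right)}} = \frac{1}{\frac{1}{188 + \left(\frac{8}{9}\right)^{\frac{3}{2}}}} = \frac{1}{\frac{1}{188 + \frac{16 \sqrt{2}}{27}}} = 188 + \frac{16 \sqrt{2}}{27}$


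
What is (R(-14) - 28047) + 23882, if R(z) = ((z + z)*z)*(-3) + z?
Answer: -5355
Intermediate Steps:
R(z) = z - 6*z² (R(z) = ((2*z)*z)*(-3) + z = (2*z²)*(-3) + z = -6*z² + z = z - 6*z²)
(R(-14) - 28047) + 23882 = (-14*(1 - 6*(-14)) - 28047) + 23882 = (-14*(1 + 84) - 28047) + 23882 = (-14*85 - 28047) + 23882 = (-1190 - 28047) + 23882 = -29237 + 23882 = -5355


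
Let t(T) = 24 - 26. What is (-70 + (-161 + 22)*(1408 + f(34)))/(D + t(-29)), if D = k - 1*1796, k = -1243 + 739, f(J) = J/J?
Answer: 195921/2302 ≈ 85.109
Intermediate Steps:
f(J) = 1
t(T) = -2
k = -504
D = -2300 (D = -504 - 1*1796 = -504 - 1796 = -2300)
(-70 + (-161 + 22)*(1408 + f(34)))/(D + t(-29)) = (-70 + (-161 + 22)*(1408 + 1))/(-2300 - 2) = (-70 - 139*1409)/(-2302) = (-70 - 195851)*(-1/2302) = -195921*(-1/2302) = 195921/2302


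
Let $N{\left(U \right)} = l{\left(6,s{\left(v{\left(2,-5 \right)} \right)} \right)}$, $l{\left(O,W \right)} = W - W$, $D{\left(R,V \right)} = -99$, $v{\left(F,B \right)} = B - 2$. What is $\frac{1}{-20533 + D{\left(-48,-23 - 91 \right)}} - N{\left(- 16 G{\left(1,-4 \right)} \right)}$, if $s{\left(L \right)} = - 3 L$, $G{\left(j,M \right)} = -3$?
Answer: $- \frac{1}{20632} \approx -4.8468 \cdot 10^{-5}$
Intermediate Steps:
$v{\left(F,B \right)} = -2 + B$ ($v{\left(F,B \right)} = B - 2 = -2 + B$)
$l{\left(O,W \right)} = 0$
$N{\left(U \right)} = 0$
$\frac{1}{-20533 + D{\left(-48,-23 - 91 \right)}} - N{\left(- 16 G{\left(1,-4 \right)} \right)} = \frac{1}{-20533 - 99} - 0 = \frac{1}{-20632} + 0 = - \frac{1}{20632} + 0 = - \frac{1}{20632}$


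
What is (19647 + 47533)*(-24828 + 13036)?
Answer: -792186560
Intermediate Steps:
(19647 + 47533)*(-24828 + 13036) = 67180*(-11792) = -792186560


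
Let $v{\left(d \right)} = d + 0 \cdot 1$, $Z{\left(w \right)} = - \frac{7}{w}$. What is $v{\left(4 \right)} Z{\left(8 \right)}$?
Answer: $- \frac{7}{2} \approx -3.5$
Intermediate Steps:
$v{\left(d \right)} = d$ ($v{\left(d \right)} = d + 0 = d$)
$v{\left(4 \right)} Z{\left(8 \right)} = 4 \left(- \frac{7}{8}\right) = - \frac{7}{2}$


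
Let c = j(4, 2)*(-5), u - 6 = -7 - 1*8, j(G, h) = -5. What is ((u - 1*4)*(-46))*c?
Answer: 14950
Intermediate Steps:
u = -9 (u = 6 + (-7 - 1*8) = 6 + (-7 - 8) = 6 - 15 = -9)
c = 25 (c = -5*(-5) = 25)
((u - 1*4)*(-46))*c = ((-9 - 1*4)*(-46))*25 = ((-9 - 4)*(-46))*25 = -13*(-46)*25 = 598*25 = 14950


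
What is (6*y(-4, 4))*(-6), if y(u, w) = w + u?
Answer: 0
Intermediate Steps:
y(u, w) = u + w
(6*y(-4, 4))*(-6) = (6*(-4 + 4))*(-6) = (6*0)*(-6) = 0*(-6) = 0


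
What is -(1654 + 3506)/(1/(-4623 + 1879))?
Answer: 14159040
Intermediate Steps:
-(1654 + 3506)/(1/(-4623 + 1879)) = -5160/(1/(-2744)) = -5160/(-1/2744) = -5160*(-2744) = -1*(-14159040) = 14159040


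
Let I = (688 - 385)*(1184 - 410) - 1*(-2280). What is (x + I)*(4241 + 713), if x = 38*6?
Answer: 1174246620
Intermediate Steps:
x = 228
I = 236802 (I = 303*774 + 2280 = 234522 + 2280 = 236802)
(x + I)*(4241 + 713) = (228 + 236802)*(4241 + 713) = 237030*4954 = 1174246620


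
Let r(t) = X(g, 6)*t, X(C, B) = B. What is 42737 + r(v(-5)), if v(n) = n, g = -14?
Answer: 42707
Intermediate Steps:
r(t) = 6*t
42737 + r(v(-5)) = 42737 + 6*(-5) = 42737 - 30 = 42707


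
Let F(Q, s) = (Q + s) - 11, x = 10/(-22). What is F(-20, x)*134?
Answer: -46364/11 ≈ -4214.9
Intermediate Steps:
x = -5/11 (x = 10*(-1/22) = -5/11 ≈ -0.45455)
F(Q, s) = -11 + Q + s
F(-20, x)*134 = (-11 - 20 - 5/11)*134 = -346/11*134 = -46364/11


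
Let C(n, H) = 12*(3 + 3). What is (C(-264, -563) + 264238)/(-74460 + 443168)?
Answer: 132155/184354 ≈ 0.71685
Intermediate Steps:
C(n, H) = 72 (C(n, H) = 12*6 = 72)
(C(-264, -563) + 264238)/(-74460 + 443168) = (72 + 264238)/(-74460 + 443168) = 264310/368708 = 264310*(1/368708) = 132155/184354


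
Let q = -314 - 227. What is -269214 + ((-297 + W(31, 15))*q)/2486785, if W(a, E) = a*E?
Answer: -95639632554/355255 ≈ -2.6921e+5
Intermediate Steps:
W(a, E) = E*a
q = -541
-269214 + ((-297 + W(31, 15))*q)/2486785 = -269214 + ((-297 + 15*31)*(-541))/2486785 = -269214 + ((-297 + 465)*(-541))*(1/2486785) = -269214 + (168*(-541))*(1/2486785) = -269214 - 90888*1/2486785 = -269214 - 12984/355255 = -95639632554/355255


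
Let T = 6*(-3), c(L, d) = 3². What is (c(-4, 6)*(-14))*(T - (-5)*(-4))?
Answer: 4788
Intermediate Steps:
c(L, d) = 9
T = -18
(c(-4, 6)*(-14))*(T - (-5)*(-4)) = (9*(-14))*(-18 - (-5)*(-4)) = -126*(-18 - 1*20) = -126*(-18 - 20) = -126*(-38) = 4788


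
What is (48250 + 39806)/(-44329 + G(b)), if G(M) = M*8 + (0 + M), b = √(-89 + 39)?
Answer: -3903434424/1965064291 - 3962520*I*√2/1965064291 ≈ -1.9864 - 0.0028517*I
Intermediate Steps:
b = 5*I*√2 (b = √(-50) = 5*I*√2 ≈ 7.0711*I)
G(M) = 9*M (G(M) = 8*M + M = 9*M)
(48250 + 39806)/(-44329 + G(b)) = (48250 + 39806)/(-44329 + 9*(5*I*√2)) = 88056/(-44329 + 45*I*√2)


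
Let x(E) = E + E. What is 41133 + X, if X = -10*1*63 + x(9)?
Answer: 40521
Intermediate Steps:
x(E) = 2*E
X = -612 (X = -10*1*63 + 2*9 = -10*63 + 18 = -630 + 18 = -612)
41133 + X = 41133 - 612 = 40521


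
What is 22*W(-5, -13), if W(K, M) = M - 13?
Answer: -572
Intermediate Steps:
W(K, M) = -13 + M
22*W(-5, -13) = 22*(-13 - 13) = 22*(-26) = -572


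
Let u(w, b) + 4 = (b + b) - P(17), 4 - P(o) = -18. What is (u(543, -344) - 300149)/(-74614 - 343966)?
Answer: 300863/418580 ≈ 0.71877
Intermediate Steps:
P(o) = 22 (P(o) = 4 - 1*(-18) = 4 + 18 = 22)
u(w, b) = -26 + 2*b (u(w, b) = -4 + ((b + b) - 1*22) = -4 + (2*b - 22) = -4 + (-22 + 2*b) = -26 + 2*b)
(u(543, -344) - 300149)/(-74614 - 343966) = ((-26 + 2*(-344)) - 300149)/(-74614 - 343966) = ((-26 - 688) - 300149)/(-418580) = (-714 - 300149)*(-1/418580) = -300863*(-1/418580) = 300863/418580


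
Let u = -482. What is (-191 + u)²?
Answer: 452929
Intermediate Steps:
(-191 + u)² = (-191 - 482)² = (-673)² = 452929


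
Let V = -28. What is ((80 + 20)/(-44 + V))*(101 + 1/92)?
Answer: -232325/1656 ≈ -140.29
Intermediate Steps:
((80 + 20)/(-44 + V))*(101 + 1/92) = ((80 + 20)/(-44 - 28))*(101 + 1/92) = (100/(-72))*(101 + 1/92) = (100*(-1/72))*(9293/92) = -25/18*9293/92 = -232325/1656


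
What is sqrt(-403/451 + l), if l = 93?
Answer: 2*sqrt(4683635)/451 ≈ 9.5972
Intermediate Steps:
sqrt(-403/451 + l) = sqrt(-403/451 + 93) = sqrt(41540/451) = 2*sqrt(4683635)/451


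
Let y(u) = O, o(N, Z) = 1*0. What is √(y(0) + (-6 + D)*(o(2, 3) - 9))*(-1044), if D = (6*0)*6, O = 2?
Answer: -2088*√14 ≈ -7812.6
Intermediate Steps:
o(N, Z) = 0
y(u) = 2
D = 0 (D = 0*6 = 0)
√(y(0) + (-6 + D)*(o(2, 3) - 9))*(-1044) = √(2 + (-6 + 0)*(0 - 9))*(-1044) = √(2 - 6*(-9))*(-1044) = √(2 + 54)*(-1044) = √56*(-1044) = (2*√14)*(-1044) = -2088*√14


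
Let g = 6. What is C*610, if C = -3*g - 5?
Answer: -14030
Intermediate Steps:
C = -23 (C = -3*6 - 5 = -18 - 5 = -23)
C*610 = -23*610 = -14030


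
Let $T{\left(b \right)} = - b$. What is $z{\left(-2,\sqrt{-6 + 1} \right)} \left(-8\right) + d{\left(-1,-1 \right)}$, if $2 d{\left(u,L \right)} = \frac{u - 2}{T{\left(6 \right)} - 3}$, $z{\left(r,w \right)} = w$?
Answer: $\frac{1}{6} - 8 i \sqrt{5} \approx 0.16667 - 17.889 i$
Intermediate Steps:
$d{\left(u,L \right)} = \frac{1}{9} - \frac{u}{18}$ ($d{\left(u,L \right)} = \frac{\left(u - 2\right) \frac{1}{\left(-1\right) 6 - 3}}{2} = \frac{\left(-2 + u\right) \frac{1}{-6 - 3}}{2} = \frac{\left(-2 + u\right) \frac{1}{-9}}{2} = \frac{\left(-2 + u\right) \left(- \frac{1}{9}\right)}{2} = \frac{\frac{2}{9} - \frac{u}{9}}{2} = \frac{1}{9} - \frac{u}{18}$)
$z{\left(-2,\sqrt{-6 + 1} \right)} \left(-8\right) + d{\left(-1,-1 \right)} = \sqrt{-6 + 1} \left(-8\right) + \left(\frac{1}{9} - - \frac{1}{18}\right) = \sqrt{-5} \left(-8\right) + \left(\frac{1}{9} + \frac{1}{18}\right) = i \sqrt{5} \left(-8\right) + \frac{1}{6} = - 8 i \sqrt{5} + \frac{1}{6} = \frac{1}{6} - 8 i \sqrt{5}$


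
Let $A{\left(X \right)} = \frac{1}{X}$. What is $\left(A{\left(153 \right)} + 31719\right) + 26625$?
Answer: $\frac{8926633}{153} \approx 58344.0$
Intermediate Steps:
$\left(A{\left(153 \right)} + 31719\right) + 26625 = \left(\frac{1}{153} + 31719\right) + 26625 = \frac{4853008}{153} + 26625 = \frac{8926633}{153}$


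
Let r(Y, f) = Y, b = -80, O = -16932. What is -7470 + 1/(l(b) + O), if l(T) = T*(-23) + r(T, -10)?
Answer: -113334841/15172 ≈ -7470.0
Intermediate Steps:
l(T) = -22*T (l(T) = T*(-23) + T = -23*T + T = -22*T)
-7470 + 1/(l(b) + O) = -7470 + 1/(-22*(-80) - 16932) = -7470 + 1/(1760 - 16932) = -7470 + 1/(-15172) = -7470 - 1/15172 = -113334841/15172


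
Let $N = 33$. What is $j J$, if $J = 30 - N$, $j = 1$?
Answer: $-3$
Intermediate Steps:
$J = -3$ ($J = 30 - 33 = -3$)
$j J = 1 \left(-3\right) = -3$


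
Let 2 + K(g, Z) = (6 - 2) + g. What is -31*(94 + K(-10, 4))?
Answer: -2666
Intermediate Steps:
K(g, Z) = 2 + g (K(g, Z) = -2 + ((6 - 2) + g) = -2 + (4 + g) = 2 + g)
-31*(94 + K(-10, 4)) = -31*(94 + (2 - 10)) = -31*(94 - 8) = -31*86 = -2666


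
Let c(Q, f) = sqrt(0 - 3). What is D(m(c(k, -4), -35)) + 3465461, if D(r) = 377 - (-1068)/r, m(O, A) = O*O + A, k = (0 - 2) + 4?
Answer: 65850388/19 ≈ 3.4658e+6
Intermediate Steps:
k = 2 (k = -2 + 4 = 2)
c(Q, f) = I*sqrt(3) (c(Q, f) = sqrt(-3) = I*sqrt(3))
m(O, A) = A + O**2 (m(O, A) = O**2 + A = A + O**2)
D(r) = 377 + 1068/r
D(m(c(k, -4), -35)) + 3465461 = (377 + 1068/(-35 + (I*sqrt(3))**2)) + 3465461 = (377 + 1068/(-35 - 3)) + 3465461 = (377 + 1068/(-38)) + 3465461 = (377 + 1068*(-1/38)) + 3465461 = (377 - 534/19) + 3465461 = 6629/19 + 3465461 = 65850388/19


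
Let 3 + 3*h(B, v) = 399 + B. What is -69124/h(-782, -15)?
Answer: 103686/193 ≈ 537.23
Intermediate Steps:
h(B, v) = 132 + B/3 (h(B, v) = -1 + (399 + B)/3 = -1 + (133 + B/3) = 132 + B/3)
-69124/h(-782, -15) = -69124/(132 + (⅓)*(-782)) = -69124/(132 - 782/3) = -69124/(-386/3) = -69124*(-3/386) = 103686/193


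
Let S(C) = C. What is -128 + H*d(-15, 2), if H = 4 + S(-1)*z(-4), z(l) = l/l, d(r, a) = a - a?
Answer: -128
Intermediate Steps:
d(r, a) = 0
z(l) = 1
H = 3 (H = 4 - 1*1 = 4 - 1 = 3)
-128 + H*d(-15, 2) = -128 + 3*0 = -128 + 0 = -128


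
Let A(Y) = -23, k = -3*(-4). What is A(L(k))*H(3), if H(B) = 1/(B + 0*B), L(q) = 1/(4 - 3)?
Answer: -23/3 ≈ -7.6667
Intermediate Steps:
k = 12
L(q) = 1 (L(q) = 1/1 = 1)
H(B) = 1/B (H(B) = 1/(B + 0) = 1/B)
A(L(k))*H(3) = -23/3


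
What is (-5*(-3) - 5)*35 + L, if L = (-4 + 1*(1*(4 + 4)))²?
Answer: 366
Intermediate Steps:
L = 16 (L = (-4 + 1*(1*8))² = (-4 + 1*8)² = (-4 + 8)² = 4² = 16)
(-5*(-3) - 5)*35 + L = (-5*(-3) - 5)*35 + 16 = (15 - 5)*35 + 16 = 10*35 + 16 = 350 + 16 = 366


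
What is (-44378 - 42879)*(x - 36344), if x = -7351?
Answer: 3812694615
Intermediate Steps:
(-44378 - 42879)*(x - 36344) = (-44378 - 42879)*(-7351 - 36344) = -87257*(-43695) = 3812694615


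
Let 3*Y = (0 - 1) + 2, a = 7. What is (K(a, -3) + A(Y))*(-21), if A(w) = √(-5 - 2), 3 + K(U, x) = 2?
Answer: 21 - 21*I*√7 ≈ 21.0 - 55.561*I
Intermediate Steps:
K(U, x) = -1 (K(U, x) = -3 + 2 = -1)
Y = ⅓ (Y = ((0 - 1) + 2)/3 = (-1 + 2)/3 = (⅓)*1 = ⅓ ≈ 0.33333)
A(w) = I*√7 (A(w) = √(-7) = I*√7)
(K(a, -3) + A(Y))*(-21) = (-1 + I*√7)*(-21) = 21 - 21*I*√7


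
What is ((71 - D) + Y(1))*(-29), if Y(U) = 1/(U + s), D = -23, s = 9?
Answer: -27289/10 ≈ -2728.9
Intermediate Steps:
Y(U) = 1/(9 + U) (Y(U) = 1/(U + 9) = 1/(9 + U))
((71 - D) + Y(1))*(-29) = ((71 - 1*(-23)) + 1/(9 + 1))*(-29) = ((71 + 23) + 1/10)*(-29) = (94 + 1/10)*(-29) = (941/10)*(-29) = -27289/10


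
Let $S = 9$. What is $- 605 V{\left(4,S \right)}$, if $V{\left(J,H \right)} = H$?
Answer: $-5445$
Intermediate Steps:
$- 605 V{\left(4,S \right)} = \left(-605\right) 9 = -5445$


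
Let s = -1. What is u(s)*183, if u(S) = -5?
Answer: -915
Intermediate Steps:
u(s)*183 = -5*183 = -915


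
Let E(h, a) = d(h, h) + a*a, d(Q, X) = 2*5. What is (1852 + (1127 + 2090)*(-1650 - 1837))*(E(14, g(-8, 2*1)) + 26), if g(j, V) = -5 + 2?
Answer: -504712215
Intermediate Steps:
d(Q, X) = 10
g(j, V) = -3
E(h, a) = 10 + a² (E(h, a) = 10 + a*a = 10 + a²)
(1852 + (1127 + 2090)*(-1650 - 1837))*(E(14, g(-8, 2*1)) + 26) = (1852 + (1127 + 2090)*(-1650 - 1837))*((10 + (-3)²) + 26) = (1852 + 3217*(-3487))*((10 + 9) + 26) = (1852 - 11217679)*(19 + 26) = -11215827*45 = -504712215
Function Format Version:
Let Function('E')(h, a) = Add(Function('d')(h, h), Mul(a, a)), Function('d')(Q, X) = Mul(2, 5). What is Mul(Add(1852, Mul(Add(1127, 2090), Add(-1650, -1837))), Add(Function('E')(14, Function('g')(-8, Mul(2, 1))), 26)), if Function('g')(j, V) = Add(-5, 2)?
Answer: -504712215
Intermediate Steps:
Function('d')(Q, X) = 10
Function('g')(j, V) = -3
Function('E')(h, a) = Add(10, Pow(a, 2)) (Function('E')(h, a) = Add(10, Mul(a, a)) = Add(10, Pow(a, 2)))
Mul(Add(1852, Mul(Add(1127, 2090), Add(-1650, -1837))), Add(Function('E')(14, Function('g')(-8, Mul(2, 1))), 26)) = Mul(Add(1852, Mul(Add(1127, 2090), Add(-1650, -1837))), Add(Add(10, Pow(-3, 2)), 26)) = Mul(Add(1852, Mul(3217, -3487)), Add(Add(10, 9), 26)) = Mul(Add(1852, -11217679), Add(19, 26)) = Mul(-11215827, 45) = -504712215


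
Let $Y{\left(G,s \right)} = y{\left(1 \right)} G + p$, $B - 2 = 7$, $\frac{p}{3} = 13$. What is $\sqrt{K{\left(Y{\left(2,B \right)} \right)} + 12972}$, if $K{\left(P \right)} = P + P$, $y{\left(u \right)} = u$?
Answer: $\sqrt{13054} \approx 114.25$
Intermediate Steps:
$p = 39$ ($p = 3 \cdot 13 = 39$)
$B = 9$ ($B = 2 + 7 = 9$)
$Y{\left(G,s \right)} = 39 + G$ ($Y{\left(G,s \right)} = 1 G + 39 = G + 39 = 39 + G$)
$K{\left(P \right)} = 2 P$
$\sqrt{K{\left(Y{\left(2,B \right)} \right)} + 12972} = \sqrt{2 \left(39 + 2\right) + 12972} = \sqrt{2 \cdot 41 + 12972} = \sqrt{82 + 12972} = \sqrt{13054}$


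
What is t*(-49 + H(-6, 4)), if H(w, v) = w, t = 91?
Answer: -5005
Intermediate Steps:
t*(-49 + H(-6, 4)) = 91*(-49 - 6) = 91*(-55) = -5005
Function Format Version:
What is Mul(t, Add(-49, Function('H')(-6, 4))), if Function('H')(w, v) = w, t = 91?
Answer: -5005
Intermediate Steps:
Mul(t, Add(-49, Function('H')(-6, 4))) = Mul(91, Add(-49, -6)) = Mul(91, -55) = -5005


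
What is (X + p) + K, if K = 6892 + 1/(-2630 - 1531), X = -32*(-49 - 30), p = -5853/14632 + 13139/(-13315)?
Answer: 7635360202843097/810667157880 ≈ 9418.6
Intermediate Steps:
p = -270182543/194825080 (p = -5853*1/14632 + 13139*(-1/13315) = -5853/14632 - 13139/13315 = -270182543/194825080 ≈ -1.3868)
X = 2528 (X = -32*(-79) = 2528)
K = 28677611/4161 (K = 6892 + 1/(-4161) = 6892 - 1/4161 = 28677611/4161 ≈ 6892.0)
(X + p) + K = (2528 - 270182543/194825080) + 28677611/4161 = 492247619697/194825080 + 28677611/4161 = 7635360202843097/810667157880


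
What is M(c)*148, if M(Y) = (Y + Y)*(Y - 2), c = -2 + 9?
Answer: 10360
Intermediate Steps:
c = 7
M(Y) = 2*Y*(-2 + Y) (M(Y) = (2*Y)*(-2 + Y) = 2*Y*(-2 + Y))
M(c)*148 = (2*7*(-2 + 7))*148 = (2*7*5)*148 = 70*148 = 10360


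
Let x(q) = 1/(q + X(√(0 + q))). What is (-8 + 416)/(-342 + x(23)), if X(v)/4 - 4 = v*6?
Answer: -1636354584/1371663503 - 9792*√23/1371663503 ≈ -1.1930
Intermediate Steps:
X(v) = 16 + 24*v (X(v) = 16 + 4*(v*6) = 16 + 4*(6*v) = 16 + 24*v)
x(q) = 1/(16 + q + 24*√q) (x(q) = 1/(q + (16 + 24*√(0 + q))) = 1/(q + (16 + 24*√q)) = 1/(16 + q + 24*√q))
(-8 + 416)/(-342 + x(23)) = (-8 + 416)/(-342 + 1/(16 + 23 + 24*√23)) = 408/(-342 + 1/(39 + 24*√23))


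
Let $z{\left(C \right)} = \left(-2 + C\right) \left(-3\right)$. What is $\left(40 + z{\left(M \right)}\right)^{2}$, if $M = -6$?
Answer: $4096$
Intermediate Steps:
$z{\left(C \right)} = 6 - 3 C$
$\left(40 + z{\left(M \right)}\right)^{2} = \left(40 + \left(6 - -18\right)\right)^{2} = \left(40 + \left(6 + 18\right)\right)^{2} = \left(40 + 24\right)^{2} = 64^{2} = 4096$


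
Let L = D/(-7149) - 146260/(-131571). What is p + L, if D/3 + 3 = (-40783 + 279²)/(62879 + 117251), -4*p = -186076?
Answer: 1313654114770323341/28238412060045 ≈ 46520.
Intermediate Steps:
p = 46519 (p = -¼*(-186076) = 46519)
D = -754998/90065 (D = -9 + 3*((-40783 + 279²)/(62879 + 117251)) = -9 + 3*((-40783 + 77841)/180130) = -9 + 3*(37058*(1/180130)) = -9 + 3*(18529/90065) = -9 + 55587/90065 = -754998/90065 ≈ -8.3828)
L = 31424149089986/28238412060045 (L = -754998/90065/(-7149) - 146260/(-131571) = -754998/90065*(-1/7149) - 146260*(-1/131571) = 251666/214624895 + 146260/131571 = 31424149089986/28238412060045 ≈ 1.1128)
p + L = 46519 + 31424149089986/28238412060045 = 1313654114770323341/28238412060045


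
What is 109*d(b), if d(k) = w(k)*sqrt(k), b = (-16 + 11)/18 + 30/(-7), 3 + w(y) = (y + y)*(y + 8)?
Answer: -148670005*I*sqrt(322)/333396 ≈ -8001.9*I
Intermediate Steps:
w(y) = -3 + 2*y*(8 + y) (w(y) = -3 + (y + y)*(y + 8) = -3 + (2*y)*(8 + y) = -3 + 2*y*(8 + y))
b = -575/126 (b = -5*1/18 + 30*(-1/7) = -5/18 - 30/7 = -575/126 ≈ -4.5635)
d(k) = sqrt(k)*(-3 + 2*k**2 + 16*k) (d(k) = (-3 + 2*k**2 + 16*k)*sqrt(k) = sqrt(k)*(-3 + 2*k**2 + 16*k))
109*d(b) = 109*(sqrt(-575/126)*(-3 + 2*(-575/126)**2 + 16*(-575/126))) = 109*((5*I*sqrt(322)/42)*(-3 + 2*(330625/15876) - 4600/63)) = 109*((5*I*sqrt(322)/42)*(-3 + 330625/7938 - 4600/63)) = 109*((5*I*sqrt(322)/42)*(-272789/7938)) = 109*(-1363945*I*sqrt(322)/333396) = -148670005*I*sqrt(322)/333396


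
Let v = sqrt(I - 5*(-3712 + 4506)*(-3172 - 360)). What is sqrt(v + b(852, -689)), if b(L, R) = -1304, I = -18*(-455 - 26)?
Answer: sqrt(-1304 + sqrt(14030698)) ≈ 49.414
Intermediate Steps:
I = 8658 (I = -18*(-481) = 8658)
v = sqrt(14030698) (v = sqrt(8658 - 5*(-3712 + 4506)*(-3172 - 360)) = sqrt(8658 - 3970*(-3532)) = sqrt(8658 - 5*(-2804408)) = sqrt(8658 + 14022040) = sqrt(14030698) ≈ 3745.8)
sqrt(v + b(852, -689)) = sqrt(sqrt(14030698) - 1304) = sqrt(-1304 + sqrt(14030698))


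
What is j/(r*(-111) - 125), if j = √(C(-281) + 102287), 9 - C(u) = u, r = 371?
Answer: -√102577/41306 ≈ -0.0077538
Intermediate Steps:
C(u) = 9 - u
j = √102577 (j = √((9 - 1*(-281)) + 102287) = √((9 + 281) + 102287) = √(290 + 102287) = √102577 ≈ 320.28)
j/(r*(-111) - 125) = √102577/(371*(-111) - 125) = √102577/(-41181 - 125) = √102577/(-41306) = √102577*(-1/41306) = -√102577/41306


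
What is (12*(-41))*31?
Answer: -15252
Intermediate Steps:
(12*(-41))*31 = -492*31 = -15252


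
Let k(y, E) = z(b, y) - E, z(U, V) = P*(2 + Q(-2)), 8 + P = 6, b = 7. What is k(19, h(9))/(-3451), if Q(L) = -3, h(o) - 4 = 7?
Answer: 9/3451 ≈ 0.0026079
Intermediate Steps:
h(o) = 11 (h(o) = 4 + 7 = 11)
P = -2 (P = -8 + 6 = -2)
z(U, V) = 2 (z(U, V) = -2*(2 - 3) = -2*(-1) = 2)
k(y, E) = 2 - E
k(19, h(9))/(-3451) = (2 - 1*11)/(-3451) = (2 - 11)*(-1/3451) = -9*(-1/3451) = 9/3451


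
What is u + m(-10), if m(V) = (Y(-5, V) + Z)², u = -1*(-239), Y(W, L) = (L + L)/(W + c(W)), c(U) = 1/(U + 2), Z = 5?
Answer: 5049/16 ≈ 315.56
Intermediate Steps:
c(U) = 1/(2 + U)
Y(W, L) = 2*L/(W + 1/(2 + W)) (Y(W, L) = (L + L)/(W + 1/(2 + W)) = (2*L)/(W + 1/(2 + W)) = 2*L/(W + 1/(2 + W)))
u = 239
m(V) = (5 - 3*V/8)² (m(V) = (2*V*(2 - 5)/(1 - 5*(2 - 5)) + 5)² = (2*V*(-3)/(1 - 5*(-3)) + 5)² = (2*V*(-3)/(1 + 15) + 5)² = (2*V*(-3)/16 + 5)² = (2*V*(1/16)*(-3) + 5)² = (-3*V/8 + 5)² = (5 - 3*V/8)²)
u + m(-10) = 239 + (-40 + 3*(-10))²/64 = 239 + (-40 - 30)²/64 = 239 + (1/64)*(-70)² = 239 + (1/64)*4900 = 239 + 1225/16 = 5049/16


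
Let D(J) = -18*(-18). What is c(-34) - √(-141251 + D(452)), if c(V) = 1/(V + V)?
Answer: -1/68 - I*√140927 ≈ -0.014706 - 375.4*I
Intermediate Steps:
c(V) = 1/(2*V)
D(J) = 324
c(-34) - √(-141251 + D(452)) = (½)/(-34) - √(-141251 + 324) = (½)*(-1/34) - √(-140927) = -1/68 - I*√140927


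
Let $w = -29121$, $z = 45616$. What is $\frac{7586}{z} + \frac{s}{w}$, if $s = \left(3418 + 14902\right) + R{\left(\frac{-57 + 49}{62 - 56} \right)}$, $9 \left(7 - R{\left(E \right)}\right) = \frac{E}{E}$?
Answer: $- \frac{2767893559}{5977725912} \approx -0.46303$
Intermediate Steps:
$R{\left(E \right)} = \frac{62}{9}$ ($R{\left(E \right)} = 7 - \frac{E \frac{1}{E}}{9} = 7 - \frac{1}{9} = \frac{62}{9}$)
$s = \frac{164942}{9}$ ($s = \left(3418 + 14902\right) + \frac{62}{9} = 18320 + \frac{62}{9} = \frac{164942}{9} \approx 18327.0$)
$\frac{7586}{z} + \frac{s}{w} = \frac{7586}{45616} + \frac{164942}{9 \left(-29121\right)} = 7586 \cdot \frac{1}{45616} + \frac{164942}{9} \left(- \frac{1}{29121}\right) = \frac{3793}{22808} - \frac{164942}{262089} = - \frac{2767893559}{5977725912}$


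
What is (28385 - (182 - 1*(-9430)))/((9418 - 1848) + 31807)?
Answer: 18773/39377 ≈ 0.47675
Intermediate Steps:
(28385 - (182 - 1*(-9430)))/((9418 - 1848) + 31807) = (28385 - (182 + 9430))/(7570 + 31807) = (28385 - 1*9612)/39377 = (28385 - 9612)*(1/39377) = 18773*(1/39377) = 18773/39377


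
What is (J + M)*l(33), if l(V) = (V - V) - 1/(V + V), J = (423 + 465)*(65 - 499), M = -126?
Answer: 64253/11 ≈ 5841.2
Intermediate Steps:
J = -385392 (J = 888*(-434) = -385392)
l(V) = -1/(2*V) (l(V) = 0 - 1/(2*V) = -1/(2*V))
(J + M)*l(33) = (-385392 - 126)*(-½/33) = -(-192759)/33 = -385518*(-1/66) = 64253/11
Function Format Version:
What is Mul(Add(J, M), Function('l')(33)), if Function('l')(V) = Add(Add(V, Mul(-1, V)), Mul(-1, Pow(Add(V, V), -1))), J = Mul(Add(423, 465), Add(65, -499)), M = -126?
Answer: Rational(64253, 11) ≈ 5841.2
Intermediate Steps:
J = -385392 (J = Mul(888, -434) = -385392)
Function('l')(V) = Mul(Rational(-1, 2), Pow(V, -1)) (Function('l')(V) = Add(0, Mul(-1, Pow(Mul(2, V), -1))) = Add(0, Mul(-1, Mul(Rational(1, 2), Pow(V, -1)))) = Add(0, Mul(Rational(-1, 2), Pow(V, -1))) = Mul(Rational(-1, 2), Pow(V, -1)))
Mul(Add(J, M), Function('l')(33)) = Mul(Add(-385392, -126), Mul(Rational(-1, 2), Pow(33, -1))) = Mul(-385518, Mul(Rational(-1, 2), Rational(1, 33))) = Mul(-385518, Rational(-1, 66)) = Rational(64253, 11)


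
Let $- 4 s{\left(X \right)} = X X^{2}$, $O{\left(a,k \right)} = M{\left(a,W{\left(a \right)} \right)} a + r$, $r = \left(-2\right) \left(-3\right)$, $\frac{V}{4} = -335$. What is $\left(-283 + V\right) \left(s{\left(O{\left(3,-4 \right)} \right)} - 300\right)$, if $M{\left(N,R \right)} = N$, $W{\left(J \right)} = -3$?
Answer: $\frac{7425225}{4} \approx 1.8563 \cdot 10^{6}$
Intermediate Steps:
$V = -1340$ ($V = 4 \left(-335\right) = -1340$)
$r = 6$
$O{\left(a,k \right)} = 6 + a^{2}$ ($O{\left(a,k \right)} = a a + 6 = a^{2} + 6 = 6 + a^{2}$)
$s{\left(X \right)} = - \frac{X^{3}}{4}$ ($s{\left(X \right)} = - \frac{X X^{2}}{4} = - \frac{X^{3}}{4}$)
$\left(-283 + V\right) \left(s{\left(O{\left(3,-4 \right)} \right)} - 300\right) = \left(-283 - 1340\right) \left(- \frac{\left(6 + 3^{2}\right)^{3}}{4} - 300\right) = - 1623 \left(- \frac{\left(6 + 9\right)^{3}}{4} - 300\right) = - 1623 \left(- \frac{15^{3}}{4} - 300\right) = - 1623 \left(\left(- \frac{1}{4}\right) 3375 - 300\right) = - 1623 \left(- \frac{3375}{4} - 300\right) = \left(-1623\right) \left(- \frac{4575}{4}\right) = \frac{7425225}{4}$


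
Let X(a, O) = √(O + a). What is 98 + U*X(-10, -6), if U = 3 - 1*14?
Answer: 98 - 44*I ≈ 98.0 - 44.0*I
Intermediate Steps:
U = -11 (U = 3 - 14 = -11)
98 + U*X(-10, -6) = 98 - 11*√(-6 - 10) = 98 - 44*I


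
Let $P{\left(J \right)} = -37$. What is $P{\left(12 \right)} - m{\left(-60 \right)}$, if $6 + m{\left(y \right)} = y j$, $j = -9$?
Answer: $-571$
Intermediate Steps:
$m{\left(y \right)} = -6 - 9 y$ ($m{\left(y \right)} = -6 + y \left(-9\right) = -6 - 9 y$)
$P{\left(12 \right)} - m{\left(-60 \right)} = -37 - \left(-6 - -540\right) = -37 - \left(-6 + 540\right) = -37 - 534 = -571$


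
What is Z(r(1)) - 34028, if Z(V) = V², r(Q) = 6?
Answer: -33992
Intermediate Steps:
Z(r(1)) - 34028 = 6² - 34028 = 36 - 34028 = -33992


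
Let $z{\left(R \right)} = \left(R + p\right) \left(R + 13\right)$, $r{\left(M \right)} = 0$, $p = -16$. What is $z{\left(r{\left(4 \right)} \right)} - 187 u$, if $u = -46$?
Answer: $8394$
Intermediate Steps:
$z{\left(R \right)} = \left(-16 + R\right) \left(13 + R\right)$ ($z{\left(R \right)} = \left(R - 16\right) \left(R + 13\right) = \left(-16 + R\right) \left(13 + R\right)$)
$z{\left(r{\left(4 \right)} \right)} - 187 u = \left(-208 + 0^{2} - 0\right) - -8602 = \left(-208 + 0 + 0\right) + 8602 = -208 + 8602 = 8394$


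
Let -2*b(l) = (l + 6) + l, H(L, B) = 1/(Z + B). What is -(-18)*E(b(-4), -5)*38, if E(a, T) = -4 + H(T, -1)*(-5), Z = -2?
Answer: -1596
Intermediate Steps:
H(L, B) = 1/(-2 + B)
b(l) = -3 - l (b(l) = -((l + 6) + l)/2 = -((6 + l) + l)/2 = -(6 + 2*l)/2 = -3 - l)
E(a, T) = -7/3 (E(a, T) = -4 - 5/(-2 - 1) = -4 - 5/(-3) = -4 - ⅓*(-5) = -4 + 5/3 = -7/3)
-(-18)*E(b(-4), -5)*38 = -(-18)*(-7)/3*38 = -18*7/3*38 = -42*38 = -1596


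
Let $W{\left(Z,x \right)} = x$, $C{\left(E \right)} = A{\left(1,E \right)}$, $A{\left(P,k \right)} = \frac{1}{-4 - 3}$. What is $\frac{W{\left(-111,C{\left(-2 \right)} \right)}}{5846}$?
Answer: $- \frac{1}{40922} \approx -2.4437 \cdot 10^{-5}$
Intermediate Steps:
$A{\left(P,k \right)} = - \frac{1}{7}$ ($A{\left(P,k \right)} = \frac{1}{-7} = - \frac{1}{7}$)
$C{\left(E \right)} = - \frac{1}{7}$
$\frac{W{\left(-111,C{\left(-2 \right)} \right)}}{5846} = - \frac{1}{7 \cdot 5846} = \left(- \frac{1}{7}\right) \frac{1}{5846} = - \frac{1}{40922}$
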